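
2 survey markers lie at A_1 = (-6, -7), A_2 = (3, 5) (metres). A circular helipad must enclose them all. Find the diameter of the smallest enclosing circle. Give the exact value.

15

The smallest circle enclosing two points has them as diameter endpoints.
Centre = midpoint = (-1.5, -1); r² = |A_1A_2|²/4 = 225/4 = 56.25.
Diameter = 2r = 2√(56.25) = 15.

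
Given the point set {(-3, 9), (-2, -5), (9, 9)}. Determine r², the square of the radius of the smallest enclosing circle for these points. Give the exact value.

62449/784

Call the three points A, B, C in the order given.
Side lengths²: AB² = 197, AC² = 144, BC² = 317.
Since BC² = 317 < 197 + 144 = 341, the triangle is acute, so the smallest enclosing circle is the circumcircle.
Circumcentre = (3, 67/28), r² = 62449/784.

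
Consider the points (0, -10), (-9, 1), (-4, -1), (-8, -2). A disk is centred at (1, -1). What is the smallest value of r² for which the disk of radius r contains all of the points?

The required radius is the distance from (1, -1) to the farthest point.
Squared distances: 82, 104, 25, 82.
Maximum is 104, attained at (-9, 1).

104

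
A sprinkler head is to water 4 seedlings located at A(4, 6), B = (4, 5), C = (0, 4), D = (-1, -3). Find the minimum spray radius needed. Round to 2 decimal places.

The farthest pair is A–D with squared distance 106. The circle on this segment as diameter has centre (1.5, 1.5) and r² = 106/4 = 26.5.
Check B: distance² to centre = 18.5 ≤ 26.5, so it lies inside.
All remaining points lie in this disk, and no smaller disk contains both endpoints, so this is the minimum enclosing circle.
r = √(26.5) ≈ 5.15.

5.15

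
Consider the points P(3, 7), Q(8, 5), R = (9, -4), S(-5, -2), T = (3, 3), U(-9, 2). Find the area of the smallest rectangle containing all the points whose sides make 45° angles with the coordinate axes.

240

In coordinates u = x + y, v = x − y the rectangle is axis-aligned; the map (x,y)→(u,v) scales areas by 2.
u-values: 10, 13, 5, -7, 6, -7; range = 13 − (-7) = 20.
v-values: -4, 3, 13, -3, 0, -11; range = 13 − (-11) = 24.
Area = (20 × 24) / 2 = 240.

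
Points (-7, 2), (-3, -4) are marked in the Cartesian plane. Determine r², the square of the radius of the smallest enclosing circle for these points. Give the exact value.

The smallest circle enclosing two points has them as diameter endpoints.
Centre = midpoint = (-5, -1); r² = |(-7, 2)−(-3, -4)|²/4 = 52/4 = 13.

13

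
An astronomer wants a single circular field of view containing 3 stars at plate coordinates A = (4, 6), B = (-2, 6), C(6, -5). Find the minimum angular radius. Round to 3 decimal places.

6.801

Side lengths²: AB² = 36, AC² = 125, BC² = 185.
Since BC² = 185 ≥ 125 + 36 = 161, the angle opposite BC is not acute, so the smallest enclosing circle has BC as diameter.
Centre = midpoint of BC = (2, 0.5), r² = 185/4 = 46.25.
r = √(46.25) ≈ 6.801.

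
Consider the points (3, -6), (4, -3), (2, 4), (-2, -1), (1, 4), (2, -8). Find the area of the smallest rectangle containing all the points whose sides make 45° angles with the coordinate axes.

In coordinates u = x + y, v = x − y the rectangle is axis-aligned; the map (x,y)→(u,v) scales areas by 2.
u-values: -3, 1, 6, -3, 5, -6; range = 6 − (-6) = 12.
v-values: 9, 7, -2, -1, -3, 10; range = 10 − (-3) = 13.
Area = (12 × 13) / 2 = 78.

78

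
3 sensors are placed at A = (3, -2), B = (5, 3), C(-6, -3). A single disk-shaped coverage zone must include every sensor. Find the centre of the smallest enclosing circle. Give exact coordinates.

Side lengths²: AB² = 29, AC² = 82, BC² = 157.
Since BC² = 157 ≥ 82 + 29 = 111, the angle opposite BC is not acute, so the smallest enclosing circle has BC as diameter.
Centre = midpoint of BC = (-0.5, 0), r² = 157/4 = 39.25.
Centre = (-0.5, 0).

(-0.5, 0)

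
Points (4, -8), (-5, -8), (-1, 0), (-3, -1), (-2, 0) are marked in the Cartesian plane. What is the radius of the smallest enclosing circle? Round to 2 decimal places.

5.34

The minimum enclosing circle of a finite set is fixed by two of the points (as a diameter) or three (as a circumcircle).
The minimum enclosing circle is determined by three boundary points: (4, -8), (-5, -8), (-2, 0).
Their circumcentre is (-0.5, -5.125) with r² = 28.515625.
The farthest remaining point (-1, 0) is at distance² 26.515625 ≤ 28.515625.
r = √(28.515625) ≈ 5.34.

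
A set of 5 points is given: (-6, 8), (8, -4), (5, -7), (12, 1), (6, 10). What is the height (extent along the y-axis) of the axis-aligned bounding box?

17

max y = 10, min y = -7, so height = 17.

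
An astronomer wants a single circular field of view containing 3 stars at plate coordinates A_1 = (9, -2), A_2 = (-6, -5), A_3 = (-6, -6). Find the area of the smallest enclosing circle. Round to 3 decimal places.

189.281

Side lengths²: A_1A_2² = 234, A_1A_3² = 241, A_2A_3² = 1.
Since A_1A_3² = 241 ≥ 234 + 1 = 235, the angle opposite A_1A_3 is not acute, so the smallest enclosing circle has A_1A_3 as diameter.
Centre = midpoint of A_1A_3 = (1.5, -4), r² = 241/4 = 60.25.
Area = π·r² = π·60.25 ≈ 189.281.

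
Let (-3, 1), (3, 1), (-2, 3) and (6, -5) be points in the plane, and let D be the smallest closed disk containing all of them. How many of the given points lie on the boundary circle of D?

2

A smallest enclosing disk is always determined by at most three of the input points on its boundary.
The farthest pair is (-2, 3)–(6, -5) with squared distance 128. The circle on this segment as diameter has centre (2, -1) and r² = 128/4 = 32.
Check (-3, 1): distance² to centre = 29 ≤ 32, so it lies inside.
All remaining points lie in this disk, and no smaller disk contains both endpoints, so this is the minimum enclosing circle.
The points at distance exactly r from the centre are (-2, 3), (6, -5) — 2 points.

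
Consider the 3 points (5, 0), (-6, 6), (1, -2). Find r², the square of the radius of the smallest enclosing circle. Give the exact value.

Call the three points A, B, C in the order given.
Side lengths²: AB² = 157, AC² = 20, BC² = 113.
Since AB² = 157 ≥ 113 + 20 = 133, the angle opposite AB is not acute, so the smallest enclosing circle has AB as diameter.
Centre = midpoint of AB = (-0.5, 3), r² = 157/4 = 39.25.

39.25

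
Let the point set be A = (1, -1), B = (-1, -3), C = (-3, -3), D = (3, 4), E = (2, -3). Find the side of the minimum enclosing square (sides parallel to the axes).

The bounding box has width 6 and height 7.
An axis-aligned square enclosing the set must have side ≥ max(width, height).
So the minimum side is max(6, 7) = 7.

7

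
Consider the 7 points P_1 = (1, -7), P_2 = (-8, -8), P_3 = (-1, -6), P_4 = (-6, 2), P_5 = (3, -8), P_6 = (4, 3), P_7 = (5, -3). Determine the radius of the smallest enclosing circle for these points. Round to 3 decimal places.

8.139

The farthest pair is P_2–P_6 with squared distance 265. The circle on this segment as diameter has centre (-2, -2.5) and r² = 265/4 = 66.25.
Check P_1: distance² to centre = 29.25 ≤ 66.25, so it lies inside.
All remaining points lie in this disk, and no smaller disk contains both endpoints, so this is the minimum enclosing circle.
r = √(66.25) ≈ 8.139.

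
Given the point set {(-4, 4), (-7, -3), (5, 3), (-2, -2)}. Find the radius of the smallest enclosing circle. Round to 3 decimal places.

6.708

The minimum enclosing circle of a finite set is fixed by two of the points (as a diameter) or three (as a circumcircle).
The farthest pair is (-7, -3)–(5, 3) with squared distance 180. The circle on this segment as diameter has centre (-1, 0) and r² = 180/4 = 45.
Check (-4, 4): distance² to centre = 25 ≤ 45, so it lies inside.
All remaining points lie in this disk, and no smaller disk contains both endpoints, so this is the minimum enclosing circle.
r = √45 ≈ 6.708.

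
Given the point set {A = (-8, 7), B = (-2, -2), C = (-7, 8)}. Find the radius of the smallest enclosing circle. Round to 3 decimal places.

Side lengths²: AB² = 117, AC² = 2, BC² = 125.
Since BC² = 125 ≥ 117 + 2 = 119, the angle opposite BC is not acute, so the smallest enclosing circle has BC as diameter.
Centre = midpoint of BC = (-4.5, 3), r² = 125/4 = 31.25.
r = √(31.25) ≈ 5.590.

5.590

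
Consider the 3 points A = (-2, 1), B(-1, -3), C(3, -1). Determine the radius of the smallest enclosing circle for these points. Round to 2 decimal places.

Side lengths²: AB² = 17, AC² = 29, BC² = 20.
Since AC² = 29 < 20 + 17 = 37, the triangle is acute, so the smallest enclosing circle is the circumcircle.
Circumcentre = (5/18, -5/9), r² = 2465/324.
r = √(2465/324) ≈ 2.76.

2.76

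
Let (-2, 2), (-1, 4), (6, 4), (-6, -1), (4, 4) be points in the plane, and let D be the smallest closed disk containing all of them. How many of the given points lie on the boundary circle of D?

2

The minimum enclosing circle of a finite set is fixed by two of the points (as a diameter) or three (as a circumcircle).
The farthest pair is (6, 4)–(-6, -1) with squared distance 169. The circle on this segment as diameter has centre (0, 1.5) and r² = 169/4 = 42.25.
Check (-2, 2): distance² to centre = 4.25 ≤ 42.25, so it lies inside.
All remaining points lie in this disk, and no smaller disk contains both endpoints, so this is the minimum enclosing circle.
The points at distance exactly r from the centre are (6, 4), (-6, -1) — 2 points.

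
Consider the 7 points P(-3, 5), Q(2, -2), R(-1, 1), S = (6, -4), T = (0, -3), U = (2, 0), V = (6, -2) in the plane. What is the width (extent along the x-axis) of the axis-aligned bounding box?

9

max x = 6, min x = -3, so width = 9.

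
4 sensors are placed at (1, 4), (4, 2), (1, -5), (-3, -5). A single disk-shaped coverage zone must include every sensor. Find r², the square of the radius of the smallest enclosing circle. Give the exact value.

The minimum enclosing circle of a finite set is fixed by two of the points (as a diameter) or three (as a circumcircle).
The minimum enclosing circle is determined by three boundary points: (1, 4), (4, 2), (-3, -5).
Their circumcentre is (-0.1, -0.9) with r² = 25.22.
The farthest remaining point (1, -5) is at distance² 18.02 ≤ 25.22.

25.22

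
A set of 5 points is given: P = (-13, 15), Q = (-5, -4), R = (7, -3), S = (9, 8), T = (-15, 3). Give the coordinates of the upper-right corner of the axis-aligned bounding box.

x-range [-15, 9], y-range [-4, 15].
The upper-right corner is (9, 15).

(9, 15)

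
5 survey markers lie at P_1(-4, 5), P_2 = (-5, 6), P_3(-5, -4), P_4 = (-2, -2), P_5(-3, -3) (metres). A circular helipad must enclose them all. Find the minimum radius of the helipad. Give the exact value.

5

By Welzl's lemma the MEC is supported by two points (diametrically opposite) or three points (on a circumcircle).
The farthest pair is P_2–P_3 with squared distance 100. The circle on this segment as diameter has centre (-5, 1) and r² = 100/4 = 25.
Check P_1: distance² to centre = 17 ≤ 25, so it lies inside.
All remaining points lie in this disk, and no smaller disk contains both endpoints, so this is the minimum enclosing circle.
r = √25 = 5.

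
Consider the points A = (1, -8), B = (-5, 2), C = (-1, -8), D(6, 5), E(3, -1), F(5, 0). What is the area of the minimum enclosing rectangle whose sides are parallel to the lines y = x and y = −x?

In coordinates u = x + y, v = x − y the rectangle is axis-aligned; the map (x,y)→(u,v) scales areas by 2.
u-values: -7, -3, -9, 11, 2, 5; range = 11 − (-9) = 20.
v-values: 9, -7, 7, 1, 4, 5; range = 9 − (-7) = 16.
Area = (20 × 16) / 2 = 160.

160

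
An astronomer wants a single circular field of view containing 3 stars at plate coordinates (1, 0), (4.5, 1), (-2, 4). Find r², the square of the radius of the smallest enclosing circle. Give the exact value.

Call the three points A, B, C in the order given.
Side lengths²: AB² = 13.25, AC² = 25, BC² = 51.25.
Since BC² = 51.25 ≥ 25 + 13.25 = 38.25, the angle opposite BC is not acute, so the smallest enclosing circle has BC as diameter.
Centre = midpoint of BC = (1.25, 2.5), r² = 51.25/4 = 12.8125.

12.8125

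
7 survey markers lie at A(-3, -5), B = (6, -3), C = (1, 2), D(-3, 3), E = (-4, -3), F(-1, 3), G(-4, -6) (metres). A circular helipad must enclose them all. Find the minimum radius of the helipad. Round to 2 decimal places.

5.88

The minimum enclosing circle of a finite set is fixed by two of the points (as a diameter) or three (as a circumcircle).
The minimum enclosing circle is determined by three boundary points: B, D, G.
Their circumcentre is (13/58, -111/58) with r² = 58097/1682.
The farthest remaining point F is at distance² 43133/1682 ≤ 58097/1682.
r = √(58097/1682) ≈ 5.88.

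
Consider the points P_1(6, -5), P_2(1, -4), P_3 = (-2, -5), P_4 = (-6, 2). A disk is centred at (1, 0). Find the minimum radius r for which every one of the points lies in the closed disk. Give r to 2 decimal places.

7.28

The required radius is the distance from (1, 0) to the farthest point.
Squared distances: 50, 16, 34, 53.
Maximum is 53, attained at P_4.
r = √53 ≈ 7.28.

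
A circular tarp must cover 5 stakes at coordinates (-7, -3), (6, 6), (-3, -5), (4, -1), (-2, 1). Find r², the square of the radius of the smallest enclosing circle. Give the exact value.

The minimum enclosing circle of a finite set is fixed by two of the points (as a diameter) or three (as a circumcircle).
The farthest pair is (-7, -3)–(6, 6) with squared distance 250. The circle on this segment as diameter has centre (-0.5, 1.5) and r² = 250/4 = 62.5.
Check (-3, -5): distance² to centre = 48.5 ≤ 62.5, so it lies inside.
All remaining points lie in this disk, and no smaller disk contains both endpoints, so this is the minimum enclosing circle.

62.5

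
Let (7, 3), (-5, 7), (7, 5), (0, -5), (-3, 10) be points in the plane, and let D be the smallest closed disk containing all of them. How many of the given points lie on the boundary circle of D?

3

The minimum enclosing circle of a finite set is fixed by two of the points (as a diameter) or three (as a circumcircle).
The minimum enclosing circle is determined by three boundary points: (7, 5), (0, -5), (-3, 10).
Their circumcentre is (-7/18, 49/18) with r² = 9685/162.
The farthest remaining point (7, 3) is at distance² 8857/162 ≤ 9685/162.
The points at distance exactly r from the centre are (7, 5), (0, -5), (-3, 10) — 3 points.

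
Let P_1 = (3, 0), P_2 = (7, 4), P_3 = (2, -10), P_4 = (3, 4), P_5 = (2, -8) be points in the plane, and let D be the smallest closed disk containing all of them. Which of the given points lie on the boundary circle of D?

A smallest enclosing disk is always determined by at most three of the input points on its boundary.
The farthest pair is P_2–P_3 with squared distance 221. The circle on this segment as diameter has centre (4.5, -3) and r² = 221/4 = 55.25.
Check P_1: distance² to centre = 11.25 ≤ 55.25, so it lies inside.
All remaining points lie in this disk, and no smaller disk contains both endpoints, so this is the minimum enclosing circle.
The points at distance exactly r from the centre are P_2, P_3 — 2 points.

P_2, P_3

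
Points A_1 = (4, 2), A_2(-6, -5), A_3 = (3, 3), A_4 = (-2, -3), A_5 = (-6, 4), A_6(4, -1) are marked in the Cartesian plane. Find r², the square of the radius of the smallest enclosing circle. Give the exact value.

The minimum enclosing circle of a finite set is fixed by two of the points (as a diameter) or three (as a circumcircle).
The minimum enclosing circle is determined by three boundary points: A_1, A_2, A_5.
Their circumcentre is (-1.7, -0.5) with r² = 38.74.
The farthest remaining point A_3 is at distance² 34.34 ≤ 38.74.

38.74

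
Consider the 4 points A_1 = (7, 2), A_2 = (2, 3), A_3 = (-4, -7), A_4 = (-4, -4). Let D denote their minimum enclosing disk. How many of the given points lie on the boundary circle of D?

2

The minimum enclosing circle of a finite set is fixed by two of the points (as a diameter) or three (as a circumcircle).
The farthest pair is A_1–A_3 with squared distance 202. The circle on this segment as diameter has centre (1.5, -2.5) and r² = 202/4 = 50.5.
Check A_2: distance² to centre = 30.5 ≤ 50.5, so it lies inside.
All remaining points lie in this disk, and no smaller disk contains both endpoints, so this is the minimum enclosing circle.
The points at distance exactly r from the centre are A_1, A_3 — 2 points.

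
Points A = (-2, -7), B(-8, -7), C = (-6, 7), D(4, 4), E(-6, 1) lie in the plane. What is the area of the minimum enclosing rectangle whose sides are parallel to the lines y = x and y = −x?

207

In coordinates u = x + y, v = x − y the rectangle is axis-aligned; the map (x,y)→(u,v) scales areas by 2.
u-values: -9, -15, 1, 8, -5; range = 8 − (-15) = 23.
v-values: 5, -1, -13, 0, -7; range = 5 − (-13) = 18.
Area = (23 × 18) / 2 = 207.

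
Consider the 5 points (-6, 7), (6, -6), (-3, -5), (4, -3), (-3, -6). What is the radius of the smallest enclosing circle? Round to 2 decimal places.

The minimum enclosing circle of a finite set is fixed by two of the points (as a diameter) or three (as a circumcircle).
The farthest pair is (-6, 7)–(6, -6) with squared distance 313. The circle on this segment as diameter has centre (0, 0.5) and r² = 313/4 = 78.25.
Check (-3, -5): distance² to centre = 39.25 ≤ 78.25, so it lies inside.
All remaining points lie in this disk, and no smaller disk contains both endpoints, so this is the minimum enclosing circle.
r = √(78.25) ≈ 8.85.

8.85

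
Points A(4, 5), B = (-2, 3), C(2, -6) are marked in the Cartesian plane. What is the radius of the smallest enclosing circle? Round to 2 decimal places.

Side lengths²: AB² = 40, AC² = 125, BC² = 97.
Since AC² = 125 < 97 + 40 = 137, the triangle is acute, so the smallest enclosing circle is the circumcircle.
Circumcentre = (153/62, -25/62), r² = 60625/1922.
r = √(60625/1922) ≈ 5.62.

5.62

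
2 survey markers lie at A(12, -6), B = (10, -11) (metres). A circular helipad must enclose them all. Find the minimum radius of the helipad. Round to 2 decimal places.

The smallest circle enclosing two points has them as diameter endpoints.
Centre = midpoint = (11, -8.5); r² = |AB|²/4 = 29/4 = 7.25.
r = √(7.25) ≈ 2.69.

2.69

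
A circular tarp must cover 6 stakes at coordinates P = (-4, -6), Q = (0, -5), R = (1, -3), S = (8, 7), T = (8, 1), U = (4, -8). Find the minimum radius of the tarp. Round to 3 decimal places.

By Welzl's lemma the MEC is supported by two points (diametrically opposite) or three points (on a circumcircle).
The farthest pair is P–S with squared distance 313. The circle on this segment as diameter has centre (2, 0.5) and r² = 313/4 = 78.25.
Check Q: distance² to centre = 34.25 ≤ 78.25, so it lies inside.
All remaining points lie in this disk, and no smaller disk contains both endpoints, so this is the minimum enclosing circle.
r = √(78.25) ≈ 8.846.

8.846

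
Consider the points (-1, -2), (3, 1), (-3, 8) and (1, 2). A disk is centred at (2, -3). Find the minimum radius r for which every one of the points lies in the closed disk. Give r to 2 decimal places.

12.08

The required radius is the distance from (2, -3) to the farthest point.
Squared distances: 10, 17, 146, 26.
Maximum is 146, attained at (-3, 8).
r = √146 ≈ 12.08.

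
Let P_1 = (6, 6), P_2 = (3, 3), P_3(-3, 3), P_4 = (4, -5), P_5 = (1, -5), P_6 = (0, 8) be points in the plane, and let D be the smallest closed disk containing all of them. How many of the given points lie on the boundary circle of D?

2

By Welzl's lemma the MEC is supported by two points (diametrically opposite) or three points (on a circumcircle).
The farthest pair is P_4–P_6 with squared distance 185. The circle on this segment as diameter has centre (2, 1.5) and r² = 185/4 = 46.25.
Check P_1: distance² to centre = 36.25 ≤ 46.25, so it lies inside.
All remaining points lie in this disk, and no smaller disk contains both endpoints, so this is the minimum enclosing circle.
The points at distance exactly r from the centre are P_4, P_6 — 2 points.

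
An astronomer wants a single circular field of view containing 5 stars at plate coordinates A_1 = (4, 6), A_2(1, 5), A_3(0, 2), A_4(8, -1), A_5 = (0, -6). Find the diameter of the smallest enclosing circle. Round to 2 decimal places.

12.65

By Welzl's lemma the MEC is supported by two points (diametrically opposite) or three points (on a circumcircle).
The farthest pair is A_1–A_5 with squared distance 160. The circle on this segment as diameter has centre (2, 0) and r² = 160/4 = 40.
Check A_2: distance² to centre = 26 ≤ 40, so it lies inside.
All remaining points lie in this disk, and no smaller disk contains both endpoints, so this is the minimum enclosing circle.
Diameter = 2r = 2√40 ≈ 12.65.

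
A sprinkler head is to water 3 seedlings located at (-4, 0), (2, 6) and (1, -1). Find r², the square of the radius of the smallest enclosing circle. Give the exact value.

325/18

Call the three points A, B, C in the order given.
Side lengths²: AB² = 72, AC² = 26, BC² = 50.
Since AB² = 72 < 50 + 26 = 76, the triangle is acute, so the smallest enclosing circle is the circumcircle.
Circumcentre = (-5/6, 17/6), r² = 325/18.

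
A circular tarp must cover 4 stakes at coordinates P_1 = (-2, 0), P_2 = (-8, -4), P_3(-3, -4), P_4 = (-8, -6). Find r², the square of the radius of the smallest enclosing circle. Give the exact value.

The farthest pair is P_1–P_4 with squared distance 72. The circle on this segment as diameter has centre (-5, -3) and r² = 72/4 = 18.
Check P_2: distance² to centre = 10 ≤ 18, so it lies inside.
All remaining points lie in this disk, and no smaller disk contains both endpoints, so this is the minimum enclosing circle.

18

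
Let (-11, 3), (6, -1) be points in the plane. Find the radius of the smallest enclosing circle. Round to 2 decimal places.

8.73

The smallest circle enclosing two points has them as diameter endpoints.
Centre = midpoint = (-2.5, 1); r² = |(-11, 3)−(6, -1)|²/4 = 305/4 = 76.25.
r = √(76.25) ≈ 8.73.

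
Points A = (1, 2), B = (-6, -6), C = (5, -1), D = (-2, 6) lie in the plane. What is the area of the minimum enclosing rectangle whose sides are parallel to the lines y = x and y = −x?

In coordinates u = x + y, v = x − y the rectangle is axis-aligned; the map (x,y)→(u,v) scales areas by 2.
u-values: 3, -12, 4, 4; range = 4 − (-12) = 16.
v-values: -1, 0, 6, -8; range = 6 − (-8) = 14.
Area = (16 × 14) / 2 = 112.

112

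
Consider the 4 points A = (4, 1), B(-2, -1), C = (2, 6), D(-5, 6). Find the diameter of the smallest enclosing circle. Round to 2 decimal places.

10.30

The farthest pair is A–D with squared distance 106. The circle on this segment as diameter has centre (-0.5, 3.5) and r² = 106/4 = 26.5.
Check B: distance² to centre = 22.5 ≤ 26.5, so it lies inside.
All remaining points lie in this disk, and no smaller disk contains both endpoints, so this is the minimum enclosing circle.
Diameter = 2r = 2√(26.5) ≈ 10.30.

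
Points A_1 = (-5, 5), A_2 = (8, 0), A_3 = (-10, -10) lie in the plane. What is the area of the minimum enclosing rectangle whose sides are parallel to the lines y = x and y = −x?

252

In coordinates u = x + y, v = x − y the rectangle is axis-aligned; the map (x,y)→(u,v) scales areas by 2.
u-values: 0, 8, -20; range = 8 − (-20) = 28.
v-values: -10, 8, 0; range = 8 − (-10) = 18.
Area = (28 × 18) / 2 = 252.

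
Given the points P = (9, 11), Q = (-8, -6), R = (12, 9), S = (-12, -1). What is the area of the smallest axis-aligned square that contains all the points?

576

The bounding box has width 24 and height 17.
An axis-aligned square enclosing the set must have side ≥ max(width, height).
So the minimum side is max(24, 17) = 24.
Area = 24² = 576.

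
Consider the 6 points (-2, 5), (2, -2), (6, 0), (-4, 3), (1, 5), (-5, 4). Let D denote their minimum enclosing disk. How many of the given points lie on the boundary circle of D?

2

The minimum enclosing circle of a finite set is fixed by two of the points (as a diameter) or three (as a circumcircle).
The farthest pair is (6, 0)–(-5, 4) with squared distance 137. The circle on this segment as diameter has centre (0.5, 2) and r² = 137/4 = 34.25.
Check (-2, 5): distance² to centre = 15.25 ≤ 34.25, so it lies inside.
All remaining points lie in this disk, and no smaller disk contains both endpoints, so this is the minimum enclosing circle.
The points at distance exactly r from the centre are (6, 0), (-5, 4) — 2 points.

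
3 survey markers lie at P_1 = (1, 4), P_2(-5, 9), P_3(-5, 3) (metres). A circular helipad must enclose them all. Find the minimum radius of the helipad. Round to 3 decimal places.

Side lengths²: P_1P_2² = 61, P_1P_3² = 37, P_2P_3² = 36.
Since P_1P_2² = 61 < 37 + 36 = 73, the triangle is acute, so the smallest enclosing circle is the circumcircle.
Circumcentre = (-29/12, 6), r² = 2257/144.
r = √(2257/144) ≈ 3.959.

3.959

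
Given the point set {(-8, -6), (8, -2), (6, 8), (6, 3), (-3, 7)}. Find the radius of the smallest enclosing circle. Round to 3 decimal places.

9.899

By Welzl's lemma the MEC is supported by two points (diametrically opposite) or three points (on a circumcircle).
The farthest pair is (-8, -6)–(6, 8) with squared distance 392. The circle on this segment as diameter has centre (-1, 1) and r² = 392/4 = 98.
Check (8, -2): distance² to centre = 90 ≤ 98, so it lies inside.
All remaining points lie in this disk, and no smaller disk contains both endpoints, so this is the minimum enclosing circle.
r = √98 ≈ 9.899.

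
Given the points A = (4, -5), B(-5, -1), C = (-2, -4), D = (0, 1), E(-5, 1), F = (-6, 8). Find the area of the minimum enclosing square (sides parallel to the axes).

The bounding box has width 10 and height 13.
An axis-aligned square enclosing the set must have side ≥ max(width, height).
So the minimum side is max(10, 13) = 13.
Area = 13² = 169.

169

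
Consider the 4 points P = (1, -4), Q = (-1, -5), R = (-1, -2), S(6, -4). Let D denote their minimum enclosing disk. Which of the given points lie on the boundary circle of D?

The minimum enclosing circle is determined by three boundary points: Q, R, S.
Their circumcentre is (33/14, -3.5) with r² = 1325/98.
The farthest remaining point P is at distance² 205/98 ≤ 1325/98.
The points at distance exactly r from the centre are Q, R, S — 3 points.

Q, R, S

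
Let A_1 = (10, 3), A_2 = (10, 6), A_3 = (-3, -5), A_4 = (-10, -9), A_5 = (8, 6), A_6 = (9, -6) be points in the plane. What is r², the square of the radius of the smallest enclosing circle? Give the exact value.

The minimum enclosing circle of a finite set is fixed by two of the points (as a diameter) or three (as a circumcircle).
The farthest pair is A_2–A_4 with squared distance 625. The circle on this segment as diameter has centre (0, -1.5) and r² = 625/4 = 156.25.
Check A_1: distance² to centre = 120.25 ≤ 156.25, so it lies inside.
All remaining points lie in this disk, and no smaller disk contains both endpoints, so this is the minimum enclosing circle.

156.25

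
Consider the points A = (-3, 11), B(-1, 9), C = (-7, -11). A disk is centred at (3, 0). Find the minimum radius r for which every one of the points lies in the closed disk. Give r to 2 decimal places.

The required radius is the distance from (3, 0) to the farthest point.
Squared distances: 157, 97, 221.
Maximum is 221, attained at C.
r = √221 ≈ 14.87.

14.87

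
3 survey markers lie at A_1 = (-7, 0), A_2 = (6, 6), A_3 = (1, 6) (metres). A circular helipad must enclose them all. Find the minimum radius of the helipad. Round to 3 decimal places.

Side lengths²: A_1A_2² = 205, A_1A_3² = 100, A_2A_3² = 25.
Since A_1A_2² = 205 ≥ 100 + 25 = 125, the angle opposite A_1A_2 is not acute, so the smallest enclosing circle has A_1A_2 as diameter.
Centre = midpoint of A_1A_2 = (-0.5, 3), r² = 205/4 = 51.25.
r = √(51.25) ≈ 7.159.

7.159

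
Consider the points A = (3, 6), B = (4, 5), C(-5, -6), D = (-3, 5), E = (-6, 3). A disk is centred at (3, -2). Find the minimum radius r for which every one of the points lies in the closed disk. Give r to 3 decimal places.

10.296

The required radius is the distance from (3, -2) to the farthest point.
Squared distances: 64, 50, 80, 85, 106.
Maximum is 106, attained at E.
r = √106 ≈ 10.296.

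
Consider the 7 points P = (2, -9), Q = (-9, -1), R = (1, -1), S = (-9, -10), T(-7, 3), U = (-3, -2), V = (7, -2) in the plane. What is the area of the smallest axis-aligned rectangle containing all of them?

208

x ranges over [-9, 7], width 16.
y ranges over [-10, 3], height 13.
Area = 16 × 13 = 208.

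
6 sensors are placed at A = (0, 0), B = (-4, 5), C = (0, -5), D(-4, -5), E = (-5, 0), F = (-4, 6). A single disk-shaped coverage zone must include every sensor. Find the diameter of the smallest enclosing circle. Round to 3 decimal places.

11.705

The minimum enclosing circle of a finite set is fixed by two of the points (as a diameter) or three (as a circumcircle).
The farthest pair is C–F with squared distance 137. The circle on this segment as diameter has centre (-2, 0.5) and r² = 137/4 = 34.25.
Check A: distance² to centre = 4.25 ≤ 34.25, so it lies inside.
All remaining points lie in this disk, and no smaller disk contains both endpoints, so this is the minimum enclosing circle.
Diameter = 2r = 2√(34.25) ≈ 11.705.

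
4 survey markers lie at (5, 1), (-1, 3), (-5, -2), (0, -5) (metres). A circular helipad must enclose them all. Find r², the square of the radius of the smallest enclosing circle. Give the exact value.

The farthest pair is (5, 1)–(-5, -2) with squared distance 109. The circle on this segment as diameter has centre (0, -0.5) and r² = 109/4 = 27.25.
Check (-1, 3): distance² to centre = 13.25 ≤ 27.25, so it lies inside.
All remaining points lie in this disk, and no smaller disk contains both endpoints, so this is the minimum enclosing circle.

27.25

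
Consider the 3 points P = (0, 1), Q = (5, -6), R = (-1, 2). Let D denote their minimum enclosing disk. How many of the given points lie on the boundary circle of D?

2

Side lengths²: PQ² = 74, PR² = 2, QR² = 100.
Since QR² = 100 ≥ 74 + 2 = 76, the angle opposite QR is not acute, so the smallest enclosing circle has QR as diameter.
Centre = midpoint of QR = (2, -2), r² = 100/4 = 25.
The points at distance exactly r from the centre are Q, R — 2 points.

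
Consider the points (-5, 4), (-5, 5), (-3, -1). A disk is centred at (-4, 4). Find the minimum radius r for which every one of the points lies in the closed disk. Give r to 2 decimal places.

5.10

The required radius is the distance from (-4, 4) to the farthest point.
Squared distances: 1, 2, 26.
Maximum is 26, attained at (-3, -1).
r = √26 ≈ 5.10.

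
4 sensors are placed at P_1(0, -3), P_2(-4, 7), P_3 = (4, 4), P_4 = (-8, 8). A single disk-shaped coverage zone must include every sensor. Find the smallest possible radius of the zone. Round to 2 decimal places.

The minimum enclosing circle of a finite set is fixed by two of the points (as a diameter) or three (as a circumcircle).
The minimum enclosing circle is determined by three boundary points: P_1, P_3, P_4.
Their circumcentre is (-2.9, 3.3) with r² = 48.1.
The farthest remaining point P_2 is at distance² 14.9 ≤ 48.1.
r = √(48.1) ≈ 6.94.

6.94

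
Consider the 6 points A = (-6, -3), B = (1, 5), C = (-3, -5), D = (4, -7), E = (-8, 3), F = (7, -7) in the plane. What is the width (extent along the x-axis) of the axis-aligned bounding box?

15

max x = 7, min x = -8, so width = 15.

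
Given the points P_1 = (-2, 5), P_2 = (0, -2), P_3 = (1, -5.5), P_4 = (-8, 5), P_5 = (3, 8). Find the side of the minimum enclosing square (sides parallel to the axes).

The bounding box has width 11 and height 13.5.
An axis-aligned square enclosing the set must have side ≥ max(width, height).
So the minimum side is max(11, 13.5) = 13.5.

13.5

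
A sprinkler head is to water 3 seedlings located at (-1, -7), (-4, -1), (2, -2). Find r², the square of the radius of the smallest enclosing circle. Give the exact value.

3145/242

Call the three points A, B, C in the order given.
Side lengths²: AB² = 45, AC² = 34, BC² = 37.
Since AB² = 45 < 37 + 34 = 71, the triangle is acute, so the smallest enclosing circle is the circumcircle.
Circumcentre = (-29/22, -75/22), r² = 3145/242.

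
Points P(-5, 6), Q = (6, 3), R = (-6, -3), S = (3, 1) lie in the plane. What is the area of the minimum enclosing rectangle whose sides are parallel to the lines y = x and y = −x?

126

In coordinates u = x + y, v = x − y the rectangle is axis-aligned; the map (x,y)→(u,v) scales areas by 2.
u-values: 1, 9, -9, 4; range = 9 − (-9) = 18.
v-values: -11, 3, -3, 2; range = 3 − (-11) = 14.
Area = (18 × 14) / 2 = 126.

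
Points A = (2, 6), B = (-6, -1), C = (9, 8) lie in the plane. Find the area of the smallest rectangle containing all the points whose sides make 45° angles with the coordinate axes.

72

In coordinates u = x + y, v = x − y the rectangle is axis-aligned; the map (x,y)→(u,v) scales areas by 2.
u-values: 8, -7, 17; range = 17 − (-7) = 24.
v-values: -4, -5, 1; range = 1 − (-5) = 6.
Area = (24 × 6) / 2 = 72.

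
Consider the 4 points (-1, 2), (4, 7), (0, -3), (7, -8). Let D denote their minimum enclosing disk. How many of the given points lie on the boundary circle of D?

2

The farthest pair is (4, 7)–(7, -8) with squared distance 234. The circle on this segment as diameter has centre (5.5, -0.5) and r² = 234/4 = 58.5.
Check (-1, 2): distance² to centre = 48.5 ≤ 58.5, so it lies inside.
All remaining points lie in this disk, and no smaller disk contains both endpoints, so this is the minimum enclosing circle.
The points at distance exactly r from the centre are (4, 7), (7, -8) — 2 points.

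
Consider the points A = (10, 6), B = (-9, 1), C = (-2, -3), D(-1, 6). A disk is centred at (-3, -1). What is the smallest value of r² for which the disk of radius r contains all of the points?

218

The required radius is the distance from (-3, -1) to the farthest point.
Squared distances: 218, 40, 5, 53.
Maximum is 218, attained at A.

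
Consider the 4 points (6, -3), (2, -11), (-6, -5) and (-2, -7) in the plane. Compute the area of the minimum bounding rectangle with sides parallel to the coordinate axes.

x ranges over [-6, 6], width 12.
y ranges over [-11, -3], height 8.
Area = 12 × 8 = 96.

96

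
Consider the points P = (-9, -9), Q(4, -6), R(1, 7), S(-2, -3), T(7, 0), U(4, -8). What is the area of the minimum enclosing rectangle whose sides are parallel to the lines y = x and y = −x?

234

In coordinates u = x + y, v = x − y the rectangle is axis-aligned; the map (x,y)→(u,v) scales areas by 2.
u-values: -18, -2, 8, -5, 7, -4; range = 8 − (-18) = 26.
v-values: 0, 10, -6, 1, 7, 12; range = 12 − (-6) = 18.
Area = (26 × 18) / 2 = 234.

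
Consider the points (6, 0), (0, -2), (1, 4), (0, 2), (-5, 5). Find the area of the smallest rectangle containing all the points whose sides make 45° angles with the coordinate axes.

In coordinates u = x + y, v = x − y the rectangle is axis-aligned; the map (x,y)→(u,v) scales areas by 2.
u-values: 6, -2, 5, 2, 0; range = 6 − (-2) = 8.
v-values: 6, 2, -3, -2, -10; range = 6 − (-10) = 16.
Area = (8 × 16) / 2 = 64.

64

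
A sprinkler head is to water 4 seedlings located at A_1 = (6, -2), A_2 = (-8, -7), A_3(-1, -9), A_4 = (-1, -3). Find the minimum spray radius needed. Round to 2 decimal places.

The farthest pair is A_1–A_2 with squared distance 221. The circle on this segment as diameter has centre (-1, -4.5) and r² = 221/4 = 55.25.
Check A_3: distance² to centre = 20.25 ≤ 55.25, so it lies inside.
All remaining points lie in this disk, and no smaller disk contains both endpoints, so this is the minimum enclosing circle.
r = √(55.25) ≈ 7.43.

7.43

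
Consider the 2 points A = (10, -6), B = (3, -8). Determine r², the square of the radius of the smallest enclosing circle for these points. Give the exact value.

13.25

The smallest circle enclosing two points has them as diameter endpoints.
Centre = midpoint = (6.5, -7); r² = |AB|²/4 = 53/4 = 13.25.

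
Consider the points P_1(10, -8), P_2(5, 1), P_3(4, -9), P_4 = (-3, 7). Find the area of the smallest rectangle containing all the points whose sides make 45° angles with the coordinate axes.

In coordinates u = x + y, v = x − y the rectangle is axis-aligned; the map (x,y)→(u,v) scales areas by 2.
u-values: 2, 6, -5, 4; range = 6 − (-5) = 11.
v-values: 18, 4, 13, -10; range = 18 − (-10) = 28.
Area = (11 × 28) / 2 = 154.

154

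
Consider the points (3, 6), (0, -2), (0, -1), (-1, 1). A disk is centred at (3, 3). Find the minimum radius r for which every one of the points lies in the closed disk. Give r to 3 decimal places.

5.831

The required radius is the distance from (3, 3) to the farthest point.
Squared distances: 9, 34, 25, 20.
Maximum is 34, attained at (0, -2).
r = √34 ≈ 5.831.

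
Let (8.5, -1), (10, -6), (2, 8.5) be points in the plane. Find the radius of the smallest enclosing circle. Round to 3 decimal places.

8.280

Call the three points A, B, C in the order given.
Side lengths²: AB² = 27.25, AC² = 132.5, BC² = 274.25.
Since BC² = 274.25 ≥ 132.5 + 27.25 = 159.75, the angle opposite BC is not acute, so the smallest enclosing circle has BC as diameter.
Centre = midpoint of BC = (6, 1.25), r² = 274.25/4 = 68.5625.
r = √(68.5625) ≈ 8.280.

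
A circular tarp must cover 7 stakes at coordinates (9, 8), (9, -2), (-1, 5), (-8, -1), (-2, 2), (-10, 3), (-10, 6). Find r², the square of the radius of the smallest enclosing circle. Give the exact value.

A smallest enclosing disk is always determined by at most three of the input points on its boundary.
The minimum enclosing circle is determined by three boundary points: (9, 8), (9, -2), (-10, 6).
Their circumcentre is (-3/38, 3) with r² = 155125/1444.
The farthest remaining point (-10, 3) is at distance² 142129/1444 ≤ 155125/1444.

155125/1444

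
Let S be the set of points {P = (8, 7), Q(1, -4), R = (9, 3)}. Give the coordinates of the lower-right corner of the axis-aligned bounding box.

(9, -4)

x-range [1, 9], y-range [-4, 7].
The lower-right corner is (9, -4).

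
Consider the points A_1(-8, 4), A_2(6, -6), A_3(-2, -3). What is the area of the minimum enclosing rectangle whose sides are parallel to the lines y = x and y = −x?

In coordinates u = x + y, v = x − y the rectangle is axis-aligned; the map (x,y)→(u,v) scales areas by 2.
u-values: -4, 0, -5; range = 0 − (-5) = 5.
v-values: -12, 12, 1; range = 12 − (-12) = 24.
Area = (5 × 24) / 2 = 60.

60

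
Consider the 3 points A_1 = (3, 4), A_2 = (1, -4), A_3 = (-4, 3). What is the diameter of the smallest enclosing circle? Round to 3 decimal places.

Side lengths²: A_1A_2² = 68, A_1A_3² = 50, A_2A_3² = 74.
Since A_2A_3² = 74 < 68 + 50 = 118, the triangle is acute, so the smallest enclosing circle is the circumcircle.
Circumcentre = (-2/27, 14/27), r² = 15725/729.
Diameter = 2r = 2√(15725/729) ≈ 9.289.

9.289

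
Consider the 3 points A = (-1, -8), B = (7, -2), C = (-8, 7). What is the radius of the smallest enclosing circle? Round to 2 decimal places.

Side lengths²: AB² = 100, AC² = 274, BC² = 306.
Since BC² = 306 < 274 + 100 = 374, the triangle is acute, so the smallest enclosing circle is the circumcircle.
Circumcentre = (-13/9, 25/27), r² = 58225/729.
r = √(58225/729) ≈ 8.94.

8.94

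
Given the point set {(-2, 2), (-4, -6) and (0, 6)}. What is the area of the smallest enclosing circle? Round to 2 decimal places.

125.66

Call the three points A, B, C in the order given.
Side lengths²: AB² = 68, AC² = 20, BC² = 160.
Since BC² = 160 ≥ 68 + 20 = 88, the angle opposite BC is not acute, so the smallest enclosing circle has BC as diameter.
Centre = midpoint of BC = (-2, 0), r² = 160/4 = 40.
Area = π·r² = π·40 ≈ 125.66.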